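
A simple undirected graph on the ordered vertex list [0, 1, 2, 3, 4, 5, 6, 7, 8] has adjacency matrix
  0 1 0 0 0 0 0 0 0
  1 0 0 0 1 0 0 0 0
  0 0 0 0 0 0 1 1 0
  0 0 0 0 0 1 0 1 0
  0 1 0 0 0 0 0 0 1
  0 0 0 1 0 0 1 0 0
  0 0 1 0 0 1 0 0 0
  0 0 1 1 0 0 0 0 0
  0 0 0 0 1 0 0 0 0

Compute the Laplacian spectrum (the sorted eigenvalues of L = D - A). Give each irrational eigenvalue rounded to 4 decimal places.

With the vertex order [0, 1, 2, 3, 4, 5, 6, 7, 8], the degrees are [1, 2, 2, 2, 2, 2, 2, 2, 1], giving D = diag(1, 2, 2, 2, 2, 2, 2, 2, 1) and L = D - A. L is symmetric positive semidefinite, so every eigenvalue is real and nonnegative. The 2 zero eigenvalues correspond to the 2 connected components.

[0, 0, 0.5858, 1.3820, 1.3820, 2, 3.4142, 3.6180, 3.6180]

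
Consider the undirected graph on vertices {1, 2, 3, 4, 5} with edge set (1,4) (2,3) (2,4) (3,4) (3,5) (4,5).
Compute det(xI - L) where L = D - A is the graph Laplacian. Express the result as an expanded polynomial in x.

With the vertex order [1, 2, 3, 4, 5], the degrees are [1, 2, 3, 4, 2], giving D = diag(1, 2, 3, 4, 2) and L = D - A. L has integer entries, so p(x) = det(xI - L) has integer coefficients. Expanding the determinant yields x^5 - 12x^4 + 49x^3 - 78x^2 + 40x. Since p(0) = det(-L) = 0, x divides p(x). The largest eigenvalue, 5, is at most the vertex count 5. The eigenvalues sum to 12, which equals trace(L) = 2|E|.

x^5 - 12x^4 + 49x^3 - 78x^2 + 40x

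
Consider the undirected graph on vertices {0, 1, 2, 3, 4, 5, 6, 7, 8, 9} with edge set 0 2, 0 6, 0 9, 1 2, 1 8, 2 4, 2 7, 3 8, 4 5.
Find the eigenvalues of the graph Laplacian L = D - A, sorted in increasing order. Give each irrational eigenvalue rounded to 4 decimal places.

Reading degrees in the order [0, 1, 2, 3, 4, 5, 6, 7, 8, 9] gives [3, 2, 4, 1, 2, 1, 1, 1, 2, 1]; set D = diag(3, 2, 4, 1, 2, 1, 1, 1, 2, 1) and form L = D - A. Diagonalising L (or applying a numerical eigensolver to the 10x10 matrix) gives the spectrum above.

[0, 0.2207, 0.3298, 0.7073, 1, 1.4285, 2.3268, 3.0917, 3.5074, 5.3876]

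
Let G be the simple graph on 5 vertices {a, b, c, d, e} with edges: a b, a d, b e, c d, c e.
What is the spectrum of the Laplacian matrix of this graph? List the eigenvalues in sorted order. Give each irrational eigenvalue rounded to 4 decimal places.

Each diagonal entry of L is the vertex degree and each off-diagonal entry is -1 where an edge is present, 0 otherwise; in the order [a, b, c, d, e] the diagonal is [2, 2, 2, 2, 2]. Since every row of L sums to 0, the all-ones vector is in the kernel and 0 is an eigenvalue. By the matrix-tree theorem the graph has (1/5) * product of the nonzero eigenvalues = 5 spanning trees.

[0, 1.3820, 1.3820, 3.6180, 3.6180]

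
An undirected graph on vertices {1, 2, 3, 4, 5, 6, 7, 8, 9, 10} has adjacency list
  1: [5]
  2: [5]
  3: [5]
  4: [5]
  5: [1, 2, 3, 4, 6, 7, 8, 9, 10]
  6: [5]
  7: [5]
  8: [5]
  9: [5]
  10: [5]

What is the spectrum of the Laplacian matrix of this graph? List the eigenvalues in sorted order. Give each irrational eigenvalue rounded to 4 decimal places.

Each diagonal entry of L is the vertex degree and each off-diagonal entry is -1 where an edge is present, 0 otherwise; in the order [1, 2, 3, 4, 5, 6, 7, 8, 9, 10] the diagonal is [1, 1, 1, 1, 9, 1, 1, 1, 1, 1]. Diagonalising L (or applying a numerical eigensolver to the 10x10 matrix) gives the spectrum above. The eigenvalues sum to 18, which equals trace(L) = 2|E|. By the matrix-tree theorem the graph has (1/10) * product of the nonzero eigenvalues = 1 spanning tree.

[0, 1, 1, 1, 1, 1, 1, 1, 1, 10]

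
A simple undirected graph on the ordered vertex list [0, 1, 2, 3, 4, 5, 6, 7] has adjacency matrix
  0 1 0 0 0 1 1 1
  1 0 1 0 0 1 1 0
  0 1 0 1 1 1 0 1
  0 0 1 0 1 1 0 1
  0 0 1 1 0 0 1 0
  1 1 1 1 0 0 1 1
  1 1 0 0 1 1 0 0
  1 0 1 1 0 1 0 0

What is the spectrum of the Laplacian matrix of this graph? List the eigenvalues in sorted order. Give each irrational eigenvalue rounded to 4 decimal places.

Each diagonal entry of L is the vertex degree and each off-diagonal entry is -1 where an edge is present, 0 otherwise; in the order [0, 1, 2, 3, 4, 5, 6, 7] the diagonal is [4, 4, 5, 4, 3, 6, 4, 4]. L is symmetric positive semidefinite, so every eigenvalue is real and nonnegative. By the matrix-tree theorem the graph has (1/8) * product of the nonzero eigenvalues = 5008 spanning trees. There is one zero in the spectrum, matching the 1 component.

[0, 2.3799, 2.9238, 4.3264, 5.1576, 5.5369, 6.4484, 7.2271]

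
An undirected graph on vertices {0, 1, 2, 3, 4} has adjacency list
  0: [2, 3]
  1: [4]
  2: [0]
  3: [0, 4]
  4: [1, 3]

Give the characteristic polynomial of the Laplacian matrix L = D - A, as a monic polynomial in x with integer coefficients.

Each diagonal entry of L is the vertex degree and each off-diagonal entry is -1 where an edge is present, 0 otherwise; in the order [0, 1, 2, 3, 4] the diagonal is [2, 1, 1, 2, 2]. Computing det(xI - L) by cofactor expansion (or equivalently via sum-over-permutations) gives x^5 - 8x^4 + 21x^3 - 20x^2 + 5x. The coefficient of x^4 equals -trace(L) = -8, matching the sum of degrees. The largest eigenvalue, 3.6180, is at most the vertex count 5.

x^5 - 8x^4 + 21x^3 - 20x^2 + 5x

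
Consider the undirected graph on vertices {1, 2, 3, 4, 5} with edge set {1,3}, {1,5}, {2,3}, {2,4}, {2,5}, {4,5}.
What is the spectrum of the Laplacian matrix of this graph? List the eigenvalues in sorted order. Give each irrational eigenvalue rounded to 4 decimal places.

[0, 1.3820, 2.3820, 3.6180, 4.6180]

With the vertex order [1, 2, 3, 4, 5], the degrees are [2, 3, 2, 2, 3], giving D = diag(2, 3, 2, 2, 3) and L = D - A. Diagonalising L (or applying a numerical eigensolver to the 5x5 matrix) gives the spectrum above. The eigenvalues sum to 12, which equals trace(L) = 2|E|.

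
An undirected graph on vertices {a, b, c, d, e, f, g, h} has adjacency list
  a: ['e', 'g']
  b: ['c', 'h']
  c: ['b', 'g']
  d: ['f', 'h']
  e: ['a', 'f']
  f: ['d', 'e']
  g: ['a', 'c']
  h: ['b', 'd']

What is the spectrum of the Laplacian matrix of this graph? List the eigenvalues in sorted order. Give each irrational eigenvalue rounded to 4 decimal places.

[0, 0.5858, 0.5858, 2, 2, 3.4142, 3.4142, 4]

With the vertex order [a, b, c, d, e, f, g, h], the degrees are [2, 2, 2, 2, 2, 2, 2, 2], giving D = diag(2, 2, 2, 2, 2, 2, 2, 2) and L = D - A. Since every row of L sums to 0, the all-ones vector is in the kernel and 0 is an eigenvalue. The largest eigenvalue, 4, is at most the vertex count 8.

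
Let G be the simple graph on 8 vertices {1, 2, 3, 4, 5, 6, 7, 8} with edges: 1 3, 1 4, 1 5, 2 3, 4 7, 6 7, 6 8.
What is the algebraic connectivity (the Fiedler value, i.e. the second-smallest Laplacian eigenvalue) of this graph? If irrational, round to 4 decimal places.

With the vertex order [1, 2, 3, 4, 5, 6, 7, 8], the degrees are [3, 1, 2, 2, 1, 2, 2, 1], giving D = diag(3, 1, 2, 2, 1, 2, 2, 1) and L = D - A. The sorted Laplacian eigenvalues are [0, 0.1864, 0.5858, 1, 2, 2.4707, 3.4142, 4.3429]; the algebraic connectivity is the second entry, 0.1864. There is one zero in the spectrum, matching the 1 component. By the matrix-tree theorem the graph has (1/8) * product of the nonzero eigenvalues = 1 spanning tree.

0.1864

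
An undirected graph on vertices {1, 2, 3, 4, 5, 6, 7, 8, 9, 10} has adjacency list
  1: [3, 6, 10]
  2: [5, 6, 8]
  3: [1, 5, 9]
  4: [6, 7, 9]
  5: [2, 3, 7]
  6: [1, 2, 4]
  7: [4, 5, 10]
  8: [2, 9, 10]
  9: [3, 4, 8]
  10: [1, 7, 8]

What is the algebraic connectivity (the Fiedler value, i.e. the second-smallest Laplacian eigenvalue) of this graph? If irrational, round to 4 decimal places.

2

Reading degrees in the order [1, 2, 3, 4, 5, 6, 7, 8, 9, 10] gives [3, 3, 3, 3, 3, 3, 3, 3, 3, 3]; set D = diag(3, 3, 3, 3, 3, 3, 3, 3, 3, 3) and form L = D - A. The smallest Laplacian eigenvalue is always 0. The next one, lambda_2 = 2, measures how hard the graph is to disconnect: larger values mean better connectivity. There is one zero in the spectrum, matching the 1 component. The largest eigenvalue, 5, is at most the vertex count 10.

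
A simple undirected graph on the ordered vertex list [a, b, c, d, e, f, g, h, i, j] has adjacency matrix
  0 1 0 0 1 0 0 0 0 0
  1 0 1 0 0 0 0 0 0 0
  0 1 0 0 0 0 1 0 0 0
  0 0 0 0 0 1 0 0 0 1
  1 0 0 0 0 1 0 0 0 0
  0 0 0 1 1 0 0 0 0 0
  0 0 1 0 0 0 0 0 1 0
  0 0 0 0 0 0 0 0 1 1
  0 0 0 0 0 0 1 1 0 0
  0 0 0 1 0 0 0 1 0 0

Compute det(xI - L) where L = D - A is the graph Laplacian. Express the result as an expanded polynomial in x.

x^10 - 20x^9 + 170x^8 - 800x^7 + 2275x^6 - 4004x^5 + 4290x^4 - 2640x^3 + 825x^2 - 100x

With the vertex order [a, b, c, d, e, f, g, h, i, j], the degrees are [2, 2, 2, 2, 2, 2, 2, 2, 2, 2], giving D = diag(2, 2, 2, 2, 2, 2, 2, 2, 2, 2) and L = D - A. L has integer entries, so p(x) = det(xI - L) has integer coefficients. Expanding the determinant yields x^10 - 20x^9 + 170x^8 - 800x^7 + 2275x^6 - 4004x^5 + 4290x^4 - 2640x^3 + 825x^2 - 100x. The coefficient of x^9 equals -trace(L) = -20, matching the sum of degrees. There is one zero in the spectrum, matching the 1 component.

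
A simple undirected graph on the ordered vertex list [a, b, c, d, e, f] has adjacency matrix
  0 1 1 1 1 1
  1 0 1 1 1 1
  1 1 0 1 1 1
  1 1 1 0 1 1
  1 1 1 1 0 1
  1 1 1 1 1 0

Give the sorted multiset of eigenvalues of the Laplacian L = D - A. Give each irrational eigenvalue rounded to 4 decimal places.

[0, 6, 6, 6, 6, 6]

With the vertex order [a, b, c, d, e, f], the degrees are [5, 5, 5, 5, 5, 5], giving D = diag(5, 5, 5, 5, 5, 5) and L = D - A. Diagonalising L (or applying a numerical eigensolver to the 6x6 matrix) gives the spectrum above.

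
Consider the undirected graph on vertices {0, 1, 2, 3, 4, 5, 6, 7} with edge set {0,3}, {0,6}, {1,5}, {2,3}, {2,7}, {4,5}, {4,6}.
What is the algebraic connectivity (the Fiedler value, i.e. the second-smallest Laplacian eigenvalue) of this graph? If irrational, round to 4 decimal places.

With the vertex order [0, 1, 2, 3, 4, 5, 6, 7], the degrees are [2, 1, 2, 2, 2, 2, 2, 1], giving D = diag(2, 1, 2, 2, 2, 2, 2, 1) and L = D - A. The sorted Laplacian eigenvalues are [0, 0.1522, 0.5858, 1.2346, 2, 2.7654, 3.4142, 3.8478]; the algebraic connectivity is the second entry, 0.1522.

0.1522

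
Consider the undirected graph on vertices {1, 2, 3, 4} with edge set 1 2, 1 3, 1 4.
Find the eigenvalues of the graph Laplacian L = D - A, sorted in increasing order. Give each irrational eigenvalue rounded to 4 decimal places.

[0, 1, 1, 4]

Reading degrees in the order [1, 2, 3, 4] gives [3, 1, 1, 1]; set D = diag(3, 1, 1, 1) and form L = D - A. L is symmetric positive semidefinite, so every eigenvalue is real and nonnegative. The single zero eigenvalue shows the graph is connected. The largest eigenvalue, 4, is at most the vertex count 4.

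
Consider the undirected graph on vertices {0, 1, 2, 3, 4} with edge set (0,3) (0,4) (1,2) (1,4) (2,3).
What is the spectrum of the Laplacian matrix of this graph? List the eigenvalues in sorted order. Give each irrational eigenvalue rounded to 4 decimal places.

With the vertex order [0, 1, 2, 3, 4], the degrees are [2, 2, 2, 2, 2], giving D = diag(2, 2, 2, 2, 2) and L = D - A. The multiplicity of 0 as a Laplacian eigenvalue equals the number of connected components. The single zero eigenvalue shows the graph is connected. There is one zero in the spectrum, matching the 1 component.

[0, 1.3820, 1.3820, 3.6180, 3.6180]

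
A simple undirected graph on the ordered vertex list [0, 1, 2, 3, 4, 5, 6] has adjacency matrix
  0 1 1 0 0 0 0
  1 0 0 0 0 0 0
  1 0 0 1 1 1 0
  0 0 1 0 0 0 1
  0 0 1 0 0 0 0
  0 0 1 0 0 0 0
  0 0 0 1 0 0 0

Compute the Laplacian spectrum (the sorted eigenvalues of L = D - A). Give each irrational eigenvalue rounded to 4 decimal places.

Each diagonal entry of L is the vertex degree and each off-diagonal entry is -1 where an edge is present, 0 otherwise; in the order [0, 1, 2, 3, 4, 5, 6] the diagonal is [2, 1, 4, 2, 1, 1, 1]. L is symmetric positive semidefinite, so every eigenvalue is real and nonnegative. The single zero eigenvalue shows the graph is connected. By the matrix-tree theorem the graph has (1/7) * product of the nonzero eigenvalues = 1 spanning tree.

[0, 0.3820, 0.6086, 1, 2.2271, 2.6180, 5.1642]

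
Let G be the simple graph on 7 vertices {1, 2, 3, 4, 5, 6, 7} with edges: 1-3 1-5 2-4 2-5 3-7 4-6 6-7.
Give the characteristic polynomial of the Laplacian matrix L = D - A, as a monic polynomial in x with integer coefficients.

With the vertex order [1, 2, 3, 4, 5, 6, 7], the degrees are [2, 2, 2, 2, 2, 2, 2], giving D = diag(2, 2, 2, 2, 2, 2, 2) and L = D - A. Computing det(xI - L) by cofactor expansion (or equivalently via sum-over-permutations) gives x^7 - 14x^6 + 77x^5 - 210x^4 + 294x^3 - 196x^2 + 49x. The coefficient of x^6 equals -trace(L) = -14, matching the sum of degrees. By the matrix-tree theorem the graph has (1/7) * product of the nonzero eigenvalues = 7 spanning trees. There is one zero in the spectrum, matching the 1 component.

x^7 - 14x^6 + 77x^5 - 210x^4 + 294x^3 - 196x^2 + 49x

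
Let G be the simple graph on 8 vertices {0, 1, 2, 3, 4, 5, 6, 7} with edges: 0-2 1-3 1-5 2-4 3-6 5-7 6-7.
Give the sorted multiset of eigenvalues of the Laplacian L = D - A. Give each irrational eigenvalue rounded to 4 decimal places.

[0, 0, 1, 1.3820, 1.3820, 3, 3.6180, 3.6180]

Reading degrees in the order [0, 1, 2, 3, 4, 5, 6, 7] gives [1, 2, 2, 2, 1, 2, 2, 2]; set D = diag(1, 2, 2, 2, 1, 2, 2, 2) and form L = D - A. Diagonalising L (or applying a numerical eigensolver to the 8x8 matrix) gives the spectrum above. The 2 zero eigenvalues correspond to the 2 connected components.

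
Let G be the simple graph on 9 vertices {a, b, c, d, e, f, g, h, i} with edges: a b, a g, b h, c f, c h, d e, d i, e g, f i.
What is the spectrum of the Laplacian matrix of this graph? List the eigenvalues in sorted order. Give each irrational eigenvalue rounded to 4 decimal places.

Each diagonal entry of L is the vertex degree and each off-diagonal entry is -1 where an edge is present, 0 otherwise; in the order [a, b, c, d, e, f, g, h, i] the diagonal is [2, 2, 2, 2, 2, 2, 2, 2, 2]. The multiplicity of 0 as a Laplacian eigenvalue equals the number of connected components. The single zero eigenvalue shows the graph is connected. There is one zero in the spectrum, matching the 1 component. By the matrix-tree theorem the graph has (1/9) * product of the nonzero eigenvalues = 9 spanning trees.

[0, 0.4679, 0.4679, 1.6527, 1.6527, 3, 3, 3.8794, 3.8794]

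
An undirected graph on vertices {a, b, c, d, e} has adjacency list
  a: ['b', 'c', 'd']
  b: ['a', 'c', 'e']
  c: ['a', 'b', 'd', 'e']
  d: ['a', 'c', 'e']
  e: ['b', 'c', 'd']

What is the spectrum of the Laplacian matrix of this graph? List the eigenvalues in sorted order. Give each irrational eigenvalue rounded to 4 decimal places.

With the vertex order [a, b, c, d, e], the degrees are [3, 3, 4, 3, 3], giving D = diag(3, 3, 4, 3, 3) and L = D - A. L is symmetric positive semidefinite, so every eigenvalue is real and nonnegative. By the matrix-tree theorem the graph has (1/5) * product of the nonzero eigenvalues = 45 spanning trees.

[0, 3, 3, 5, 5]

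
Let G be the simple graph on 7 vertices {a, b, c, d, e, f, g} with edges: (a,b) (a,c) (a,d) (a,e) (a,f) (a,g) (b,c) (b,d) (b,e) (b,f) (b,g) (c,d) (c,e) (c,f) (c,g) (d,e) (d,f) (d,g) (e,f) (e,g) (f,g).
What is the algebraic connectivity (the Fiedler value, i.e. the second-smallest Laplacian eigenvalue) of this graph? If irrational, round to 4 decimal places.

7

Each diagonal entry of L is the vertex degree and each off-diagonal entry is -1 where an edge is present, 0 otherwise; in the order [a, b, c, d, e, f, g] the diagonal is [6, 6, 6, 6, 6, 6, 6]. Computing the eigenvalues of L and sorting gives [0, 7, 7, 7, 7, 7, 7]. The Fiedler value lambda_2 = 7 is strictly positive, so the graph is connected. By the matrix-tree theorem the graph has (1/7) * product of the nonzero eigenvalues = 16807 spanning trees. There is one zero in the spectrum, matching the 1 component.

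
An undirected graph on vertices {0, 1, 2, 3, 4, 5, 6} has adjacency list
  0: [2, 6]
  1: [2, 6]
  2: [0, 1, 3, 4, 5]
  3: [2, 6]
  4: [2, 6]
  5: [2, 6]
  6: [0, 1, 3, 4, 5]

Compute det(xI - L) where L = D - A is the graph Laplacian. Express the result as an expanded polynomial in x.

x^7 - 20x^6 + 155x^5 - 600x^4 + 1240x^3 - 1312x^2 + 560x

With the vertex order [0, 1, 2, 3, 4, 5, 6], the degrees are [2, 2, 5, 2, 2, 2, 5], giving D = diag(2, 2, 5, 2, 2, 2, 5) and L = D - A. The eigenvalues of L are [0, 2, 2, 2, 2, 5, 7]; the characteristic polynomial is the product of (x - lambda_i), which multiplies out to x^7 - 20x^6 + 155x^5 - 600x^4 + 1240x^3 - 1312x^2 + 560x. The constant term is 0 because L is singular (the all-ones vector lies in its kernel). The largest eigenvalue, 7, is at most the vertex count 7. By the matrix-tree theorem the graph has (1/7) * product of the nonzero eigenvalues = 80 spanning trees.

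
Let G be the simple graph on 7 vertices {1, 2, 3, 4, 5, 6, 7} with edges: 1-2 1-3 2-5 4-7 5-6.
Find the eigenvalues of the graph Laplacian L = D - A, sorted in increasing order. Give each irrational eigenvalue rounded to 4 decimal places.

[0, 0, 0.3820, 1.3820, 2, 2.6180, 3.6180]

Reading degrees in the order [1, 2, 3, 4, 5, 6, 7] gives [2, 2, 1, 1, 2, 1, 1]; set D = diag(2, 2, 1, 1, 2, 1, 1) and form L = D - A. Diagonalising L (or applying a numerical eigensolver to the 7x7 matrix) gives the spectrum above. The 2 zero eigenvalues correspond to the 2 connected components.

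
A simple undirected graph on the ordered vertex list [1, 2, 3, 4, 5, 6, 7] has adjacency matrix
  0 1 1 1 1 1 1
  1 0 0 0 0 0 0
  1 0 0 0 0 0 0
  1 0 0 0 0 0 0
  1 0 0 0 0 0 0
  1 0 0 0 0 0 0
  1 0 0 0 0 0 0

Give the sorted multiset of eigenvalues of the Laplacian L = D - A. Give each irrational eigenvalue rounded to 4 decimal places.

[0, 1, 1, 1, 1, 1, 7]

Reading degrees in the order [1, 2, 3, 4, 5, 6, 7] gives [6, 1, 1, 1, 1, 1, 1]; set D = diag(6, 1, 1, 1, 1, 1, 1) and form L = D - A. Since every row of L sums to 0, the all-ones vector is in the kernel and 0 is an eigenvalue. The single zero eigenvalue shows the graph is connected. By the matrix-tree theorem the graph has (1/7) * product of the nonzero eigenvalues = 1 spanning tree.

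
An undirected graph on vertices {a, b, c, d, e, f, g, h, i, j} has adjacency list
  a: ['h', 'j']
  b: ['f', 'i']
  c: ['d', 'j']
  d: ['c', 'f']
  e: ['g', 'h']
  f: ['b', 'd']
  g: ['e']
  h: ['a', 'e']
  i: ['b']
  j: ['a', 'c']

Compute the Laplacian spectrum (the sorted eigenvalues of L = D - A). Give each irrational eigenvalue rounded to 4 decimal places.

Reading degrees in the order [a, b, c, d, e, f, g, h, i, j] gives [2, 2, 2, 2, 2, 2, 1, 2, 1, 2]; set D = diag(2, 2, 2, 2, 2, 2, 1, 2, 1, 2) and form L = D - A. The multiplicity of 0 as a Laplacian eigenvalue equals the number of connected components.

[0, 0.0979, 0.3820, 0.8244, 1.3820, 2, 2.6180, 3.1756, 3.6180, 3.9021]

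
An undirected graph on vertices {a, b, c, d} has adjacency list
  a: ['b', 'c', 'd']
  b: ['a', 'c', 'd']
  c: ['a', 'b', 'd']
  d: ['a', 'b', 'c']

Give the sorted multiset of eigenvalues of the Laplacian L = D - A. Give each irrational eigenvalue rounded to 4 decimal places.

With the vertex order [a, b, c, d], the degrees are [3, 3, 3, 3], giving D = diag(3, 3, 3, 3) and L = D - A. Since every row of L sums to 0, the all-ones vector is in the kernel and 0 is an eigenvalue. The single zero eigenvalue shows the graph is connected. By the matrix-tree theorem the graph has (1/4) * product of the nonzero eigenvalues = 16 spanning trees. The largest eigenvalue, 4, is at most the vertex count 4.

[0, 4, 4, 4]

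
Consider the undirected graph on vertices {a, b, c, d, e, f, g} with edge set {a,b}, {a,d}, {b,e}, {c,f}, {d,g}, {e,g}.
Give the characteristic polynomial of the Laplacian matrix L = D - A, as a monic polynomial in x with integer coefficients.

x^7 - 12x^6 + 55x^5 - 120x^4 + 125x^3 - 50x^2

With the vertex order [a, b, c, d, e, f, g], the degrees are [2, 2, 1, 2, 2, 1, 2], giving D = diag(2, 2, 1, 2, 2, 1, 2) and L = D - A. L has integer entries, so p(x) = det(xI - L) has integer coefficients. Expanding the determinant yields x^7 - 12x^6 + 55x^5 - 120x^4 + 125x^3 - 50x^2. Since p(0) = det(-L) = 0, x divides p(x).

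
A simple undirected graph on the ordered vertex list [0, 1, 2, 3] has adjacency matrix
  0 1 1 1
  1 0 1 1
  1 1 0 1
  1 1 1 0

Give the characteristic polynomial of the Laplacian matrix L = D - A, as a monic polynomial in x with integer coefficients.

x^4 - 12x^3 + 48x^2 - 64x

With the vertex order [0, 1, 2, 3], the degrees are [3, 3, 3, 3], giving D = diag(3, 3, 3, 3) and L = D - A. The eigenvalues of L are [0, 4, 4, 4]; the characteristic polynomial is the product of (x - lambda_i), which multiplies out to x^4 - 12x^3 + 48x^2 - 64x. The coefficient of x^3 equals -trace(L) = -12, matching the sum of degrees. There is one zero in the spectrum, matching the 1 component. The eigenvalues sum to 12, which equals trace(L) = 2|E|.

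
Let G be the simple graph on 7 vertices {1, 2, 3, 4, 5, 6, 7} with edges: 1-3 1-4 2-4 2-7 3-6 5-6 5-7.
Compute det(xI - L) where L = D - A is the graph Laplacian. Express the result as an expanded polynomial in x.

Reading degrees in the order [1, 2, 3, 4, 5, 6, 7] gives [2, 2, 2, 2, 2, 2, 2]; set D = diag(2, 2, 2, 2, 2, 2, 2) and form L = D - A. L has integer entries, so p(x) = det(xI - L) has integer coefficients. Expanding the determinant yields x^7 - 14x^6 + 77x^5 - 210x^4 + 294x^3 - 196x^2 + 49x. Since p(0) = det(-L) = 0, x divides p(x). The largest eigenvalue, 3.8019, is at most the vertex count 7. By the matrix-tree theorem the graph has (1/7) * product of the nonzero eigenvalues = 7 spanning trees.

x^7 - 14x^6 + 77x^5 - 210x^4 + 294x^3 - 196x^2 + 49x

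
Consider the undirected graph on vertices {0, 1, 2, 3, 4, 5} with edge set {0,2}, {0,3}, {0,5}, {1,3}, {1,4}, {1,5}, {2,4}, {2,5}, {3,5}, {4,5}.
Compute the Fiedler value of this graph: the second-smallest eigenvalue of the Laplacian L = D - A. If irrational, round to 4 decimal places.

Reading degrees in the order [0, 1, 2, 3, 4, 5] gives [3, 3, 3, 3, 3, 5]; set D = diag(3, 3, 3, 3, 3, 5) and form L = D - A. The sorted Laplacian eigenvalues are [0, 2.3820, 2.3820, 4.6180, 4.6180, 6]; the algebraic connectivity is the second entry, 2.3820. The eigenvalues sum to 20, which equals trace(L) = 2|E|.

2.3820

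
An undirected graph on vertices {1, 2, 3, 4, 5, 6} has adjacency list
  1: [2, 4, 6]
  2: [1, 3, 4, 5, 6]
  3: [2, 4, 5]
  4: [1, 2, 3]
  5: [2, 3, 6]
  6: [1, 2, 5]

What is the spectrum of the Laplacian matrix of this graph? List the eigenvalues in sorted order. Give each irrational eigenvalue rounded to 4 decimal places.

Reading degrees in the order [1, 2, 3, 4, 5, 6] gives [3, 5, 3, 3, 3, 3]; set D = diag(3, 5, 3, 3, 3, 3) and form L = D - A. Since every row of L sums to 0, the all-ones vector is in the kernel and 0 is an eigenvalue.

[0, 2.3820, 2.3820, 4.6180, 4.6180, 6]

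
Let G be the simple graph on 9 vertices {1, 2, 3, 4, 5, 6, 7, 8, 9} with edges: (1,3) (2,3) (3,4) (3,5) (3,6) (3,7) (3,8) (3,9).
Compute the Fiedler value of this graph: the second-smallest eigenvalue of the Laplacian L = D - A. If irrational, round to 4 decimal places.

Reading degrees in the order [1, 2, 3, 4, 5, 6, 7, 8, 9] gives [1, 1, 8, 1, 1, 1, 1, 1, 1]; set D = diag(1, 1, 8, 1, 1, 1, 1, 1, 1) and form L = D - A. The sorted Laplacian eigenvalues are [0, 1, 1, 1, 1, 1, 1, 1, 9]; the algebraic connectivity is the second entry, 1.

1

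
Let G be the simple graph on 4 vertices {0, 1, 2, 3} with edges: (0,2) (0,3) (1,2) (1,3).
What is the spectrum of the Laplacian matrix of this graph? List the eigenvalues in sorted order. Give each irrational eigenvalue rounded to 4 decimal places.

Reading degrees in the order [0, 1, 2, 3] gives [2, 2, 2, 2]; set D = diag(2, 2, 2, 2) and form L = D - A. Since every row of L sums to 0, the all-ones vector is in the kernel and 0 is an eigenvalue. The single zero eigenvalue shows the graph is connected. By the matrix-tree theorem the graph has (1/4) * product of the nonzero eigenvalues = 4 spanning trees.

[0, 2, 2, 4]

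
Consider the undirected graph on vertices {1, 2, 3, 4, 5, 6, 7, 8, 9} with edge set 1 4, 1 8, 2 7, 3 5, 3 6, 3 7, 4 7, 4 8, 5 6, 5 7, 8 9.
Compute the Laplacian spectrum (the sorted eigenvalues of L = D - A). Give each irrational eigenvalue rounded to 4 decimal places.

With the vertex order [1, 2, 3, 4, 5, 6, 7, 8, 9], the degrees are [2, 1, 3, 3, 3, 2, 4, 3, 1], giving D = diag(2, 1, 3, 3, 3, 2, 4, 3, 1) and L = D - A. Diagonalising L (or applying a numerical eigensolver to the 9x9 matrix) gives the spectrum above. The single zero eigenvalue shows the graph is connected. By the matrix-tree theorem the graph has (1/9) * product of the nonzero eigenvalues = 24 spanning trees.

[0, 0.2645, 0.8392, 1.1417, 2.7755, 3.4675, 4, 4.0627, 5.4488]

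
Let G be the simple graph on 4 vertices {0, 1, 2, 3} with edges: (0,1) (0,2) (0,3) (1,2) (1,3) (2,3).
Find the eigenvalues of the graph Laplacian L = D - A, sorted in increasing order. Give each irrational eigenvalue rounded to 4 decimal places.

With the vertex order [0, 1, 2, 3], the degrees are [3, 3, 3, 3], giving D = diag(3, 3, 3, 3) and L = D - A. The multiplicity of 0 as a Laplacian eigenvalue equals the number of connected components. The single zero eigenvalue shows the graph is connected. There is one zero in the spectrum, matching the 1 component.

[0, 4, 4, 4]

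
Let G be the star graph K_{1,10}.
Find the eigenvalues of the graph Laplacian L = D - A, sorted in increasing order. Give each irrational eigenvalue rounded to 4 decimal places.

[0, 1, 1, 1, 1, 1, 1, 1, 1, 1, 11]

The graph has 11 vertices and degree multiset [10, 1, 1, 1, 1, 1, 1, 1, 1, 1, 1]; D is the diagonal matrix of degrees and L = D - A. The multiplicity of 0 as a Laplacian eigenvalue equals the number of connected components. By the matrix-tree theorem the graph has (1/11) * product of the nonzero eigenvalues = 1 spanning tree.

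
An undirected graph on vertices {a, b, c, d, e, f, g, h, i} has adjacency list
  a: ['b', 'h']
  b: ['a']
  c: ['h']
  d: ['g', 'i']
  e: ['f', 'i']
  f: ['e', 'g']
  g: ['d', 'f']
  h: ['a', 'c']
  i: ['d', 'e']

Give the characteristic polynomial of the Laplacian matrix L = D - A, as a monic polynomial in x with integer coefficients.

x^9 - 16x^8 + 105x^7 - 364x^6 + 715x^5 - 790x^4 + 450x^3 - 100x^2

With the vertex order [a, b, c, d, e, f, g, h, i], the degrees are [2, 1, 1, 2, 2, 2, 2, 2, 2], giving D = diag(2, 1, 1, 2, 2, 2, 2, 2, 2) and L = D - A. Computing det(xI - L) by cofactor expansion (or equivalently via sum-over-permutations) gives x^9 - 16x^8 + 105x^7 - 364x^6 + 715x^5 - 790x^4 + 450x^3 - 100x^2. The constant term is 0 because L is singular (the all-ones vector lies in its kernel). The largest eigenvalue, 3.6180, is at most the vertex count 9.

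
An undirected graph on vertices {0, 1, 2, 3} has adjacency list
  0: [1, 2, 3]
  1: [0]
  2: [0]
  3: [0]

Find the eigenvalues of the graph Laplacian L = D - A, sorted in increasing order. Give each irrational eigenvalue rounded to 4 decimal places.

[0, 1, 1, 4]

With the vertex order [0, 1, 2, 3], the degrees are [3, 1, 1, 1], giving D = diag(3, 1, 1, 1) and L = D - A. L is symmetric positive semidefinite, so every eigenvalue is real and nonnegative. The single zero eigenvalue shows the graph is connected. By the matrix-tree theorem the graph has (1/4) * product of the nonzero eigenvalues = 1 spanning tree.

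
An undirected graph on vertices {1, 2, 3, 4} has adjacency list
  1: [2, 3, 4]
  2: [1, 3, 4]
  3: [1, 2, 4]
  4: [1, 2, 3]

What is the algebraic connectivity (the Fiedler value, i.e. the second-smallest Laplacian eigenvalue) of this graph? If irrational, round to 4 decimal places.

4

Reading degrees in the order [1, 2, 3, 4] gives [3, 3, 3, 3]; set D = diag(3, 3, 3, 3) and form L = D - A. The sorted Laplacian eigenvalues are [0, 4, 4, 4]; the algebraic connectivity is the second entry, 4. The largest eigenvalue, 4, is at most the vertex count 4.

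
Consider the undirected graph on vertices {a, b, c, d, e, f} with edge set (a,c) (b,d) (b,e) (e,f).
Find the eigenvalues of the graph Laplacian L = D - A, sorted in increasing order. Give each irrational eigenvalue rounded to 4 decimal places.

Reading degrees in the order [a, b, c, d, e, f] gives [1, 2, 1, 1, 2, 1]; set D = diag(1, 2, 1, 1, 2, 1) and form L = D - A. The multiplicity of 0 as a Laplacian eigenvalue equals the number of connected components. The 2 zero eigenvalues correspond to the 2 connected components. The eigenvalues sum to 8, which equals trace(L) = 2|E|.

[0, 0, 0.5858, 2, 2, 3.4142]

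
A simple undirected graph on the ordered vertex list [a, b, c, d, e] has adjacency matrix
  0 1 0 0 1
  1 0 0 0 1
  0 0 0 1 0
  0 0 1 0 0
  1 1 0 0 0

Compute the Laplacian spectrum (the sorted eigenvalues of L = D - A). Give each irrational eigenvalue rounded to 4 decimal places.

Reading degrees in the order [a, b, c, d, e] gives [2, 2, 1, 1, 2]; set D = diag(2, 2, 1, 1, 2) and form L = D - A. The multiplicity of 0 as a Laplacian eigenvalue equals the number of connected components. The 2 zero eigenvalues correspond to the 2 connected components.

[0, 0, 2, 3, 3]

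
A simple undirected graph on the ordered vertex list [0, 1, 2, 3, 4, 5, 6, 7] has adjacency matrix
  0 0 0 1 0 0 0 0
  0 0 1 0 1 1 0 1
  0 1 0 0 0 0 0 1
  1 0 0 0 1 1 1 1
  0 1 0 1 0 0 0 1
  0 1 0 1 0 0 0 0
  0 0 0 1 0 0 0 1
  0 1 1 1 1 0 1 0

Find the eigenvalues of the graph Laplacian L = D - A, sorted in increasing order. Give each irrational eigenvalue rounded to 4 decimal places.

Reading degrees in the order [0, 1, 2, 3, 4, 5, 6, 7] gives [1, 4, 2, 5, 3, 2, 2, 5]; set D = diag(1, 4, 2, 5, 3, 2, 2, 5) and form L = D - A. The multiplicity of 0 as a Laplacian eigenvalue equals the number of connected components. The single zero eigenvalue shows the graph is connected. The largest eigenvalue, 6.5818, is at most the vertex count 8.

[0, 0.8733, 1.6909, 1.7957, 2.5993, 4.7923, 5.6666, 6.5818]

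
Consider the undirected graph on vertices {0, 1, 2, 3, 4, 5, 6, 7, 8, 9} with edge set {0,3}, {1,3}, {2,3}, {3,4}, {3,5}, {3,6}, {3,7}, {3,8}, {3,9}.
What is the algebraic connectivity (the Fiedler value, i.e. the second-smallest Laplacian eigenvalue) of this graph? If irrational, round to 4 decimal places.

With the vertex order [0, 1, 2, 3, 4, 5, 6, 7, 8, 9], the degrees are [1, 1, 1, 9, 1, 1, 1, 1, 1, 1], giving D = diag(1, 1, 1, 9, 1, 1, 1, 1, 1, 1) and L = D - A. The smallest Laplacian eigenvalue is always 0. The next one, lambda_2 = 1, measures how hard the graph is to disconnect: larger values mean better connectivity. The eigenvalues sum to 18, which equals trace(L) = 2|E|. The largest eigenvalue, 10, is at most the vertex count 10.

1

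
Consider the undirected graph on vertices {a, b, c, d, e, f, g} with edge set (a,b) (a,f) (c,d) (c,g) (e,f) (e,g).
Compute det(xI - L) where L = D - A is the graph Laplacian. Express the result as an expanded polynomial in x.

x^7 - 12x^6 + 55x^5 - 120x^4 + 126x^3 - 56x^2 + 7x

Each diagonal entry of L is the vertex degree and each off-diagonal entry is -1 where an edge is present, 0 otherwise; in the order [a, b, c, d, e, f, g] the diagonal is [2, 1, 2, 1, 2, 2, 2]. Computing det(xI - L) by cofactor expansion (or equivalently via sum-over-permutations) gives x^7 - 12x^6 + 55x^5 - 120x^4 + 126x^3 - 56x^2 + 7x. Since p(0) = det(-L) = 0, x divides p(x). The largest eigenvalue, 3.8019, is at most the vertex count 7.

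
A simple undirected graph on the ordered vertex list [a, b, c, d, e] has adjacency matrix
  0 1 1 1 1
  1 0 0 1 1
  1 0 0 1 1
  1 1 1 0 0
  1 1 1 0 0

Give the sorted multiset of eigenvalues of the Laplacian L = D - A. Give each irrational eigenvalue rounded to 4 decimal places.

[0, 3, 3, 5, 5]

Reading degrees in the order [a, b, c, d, e] gives [4, 3, 3, 3, 3]; set D = diag(4, 3, 3, 3, 3) and form L = D - A. Diagonalising L (or applying a numerical eigensolver to the 5x5 matrix) gives the spectrum above. The single zero eigenvalue shows the graph is connected. By the matrix-tree theorem the graph has (1/5) * product of the nonzero eigenvalues = 45 spanning trees. The largest eigenvalue, 5, is at most the vertex count 5.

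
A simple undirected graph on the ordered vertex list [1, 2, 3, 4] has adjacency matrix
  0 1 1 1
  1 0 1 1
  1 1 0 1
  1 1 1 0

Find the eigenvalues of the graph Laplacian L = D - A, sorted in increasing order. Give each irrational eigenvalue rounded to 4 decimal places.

With the vertex order [1, 2, 3, 4], the degrees are [3, 3, 3, 3], giving D = diag(3, 3, 3, 3) and L = D - A. L is symmetric positive semidefinite, so every eigenvalue is real and nonnegative. The single zero eigenvalue shows the graph is connected. The largest eigenvalue, 4, is at most the vertex count 4.

[0, 4, 4, 4]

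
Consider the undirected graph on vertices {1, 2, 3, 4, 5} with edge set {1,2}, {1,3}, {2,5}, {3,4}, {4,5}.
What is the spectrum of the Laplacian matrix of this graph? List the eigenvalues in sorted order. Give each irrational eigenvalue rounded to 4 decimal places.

Each diagonal entry of L is the vertex degree and each off-diagonal entry is -1 where an edge is present, 0 otherwise; in the order [1, 2, 3, 4, 5] the diagonal is [2, 2, 2, 2, 2]. Diagonalising L (or applying a numerical eigensolver to the 5x5 matrix) gives the spectrum above. There is one zero in the spectrum, matching the 1 component.

[0, 1.3820, 1.3820, 3.6180, 3.6180]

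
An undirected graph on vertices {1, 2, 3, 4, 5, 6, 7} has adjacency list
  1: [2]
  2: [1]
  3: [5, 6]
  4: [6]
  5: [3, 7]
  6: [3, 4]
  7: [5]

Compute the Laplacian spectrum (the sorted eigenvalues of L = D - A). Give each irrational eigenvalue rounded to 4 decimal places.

[0, 0, 0.3820, 1.3820, 2, 2.6180, 3.6180]

With the vertex order [1, 2, 3, 4, 5, 6, 7], the degrees are [1, 1, 2, 1, 2, 2, 1], giving D = diag(1, 1, 2, 1, 2, 2, 1) and L = D - A. Since every row of L sums to 0, the all-ones vector is in the kernel and 0 is an eigenvalue. The 2 zero eigenvalues correspond to the 2 connected components. The eigenvalues sum to 10, which equals trace(L) = 2|E|.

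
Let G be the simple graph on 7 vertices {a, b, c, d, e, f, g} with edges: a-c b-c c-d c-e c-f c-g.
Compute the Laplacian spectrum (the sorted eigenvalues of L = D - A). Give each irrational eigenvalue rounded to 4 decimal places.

[0, 1, 1, 1, 1, 1, 7]

With the vertex order [a, b, c, d, e, f, g], the degrees are [1, 1, 6, 1, 1, 1, 1], giving D = diag(1, 1, 6, 1, 1, 1, 1) and L = D - A. L is symmetric positive semidefinite, so every eigenvalue is real and nonnegative. There is one zero in the spectrum, matching the 1 component.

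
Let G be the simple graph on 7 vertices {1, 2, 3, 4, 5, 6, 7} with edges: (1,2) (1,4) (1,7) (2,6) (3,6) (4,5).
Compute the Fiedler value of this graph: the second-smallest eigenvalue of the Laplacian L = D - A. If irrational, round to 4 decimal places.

0.2603

With the vertex order [1, 2, 3, 4, 5, 6, 7], the degrees are [3, 2, 1, 2, 1, 2, 1], giving D = diag(3, 2, 1, 2, 1, 2, 1) and L = D - A. The sorted Laplacian eigenvalues are [0, 0.2603, 0.6262, 1.4055, 2.2742, 3.0996, 4.3342]; the algebraic connectivity is the second entry, 0.2603. The eigenvalues sum to 12, which equals trace(L) = 2|E|.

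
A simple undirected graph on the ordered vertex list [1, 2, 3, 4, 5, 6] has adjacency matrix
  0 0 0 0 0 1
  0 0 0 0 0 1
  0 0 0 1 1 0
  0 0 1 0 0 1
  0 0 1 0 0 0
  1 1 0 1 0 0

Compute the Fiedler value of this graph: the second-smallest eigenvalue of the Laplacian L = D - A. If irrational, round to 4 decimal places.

0.3249

With the vertex order [1, 2, 3, 4, 5, 6], the degrees are [1, 1, 2, 2, 1, 3], giving D = diag(1, 1, 2, 2, 1, 3) and L = D - A. The smallest Laplacian eigenvalue is always 0. The next one, lambda_2 = 0.3249, measures how hard the graph is to disconnect: larger values mean better connectivity. There is one zero in the spectrum, matching the 1 component.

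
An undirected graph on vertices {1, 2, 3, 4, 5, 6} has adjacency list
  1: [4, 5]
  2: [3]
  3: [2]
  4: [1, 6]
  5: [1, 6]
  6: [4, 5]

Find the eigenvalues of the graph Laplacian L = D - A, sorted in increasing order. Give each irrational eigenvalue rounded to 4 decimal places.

Reading degrees in the order [1, 2, 3, 4, 5, 6] gives [2, 1, 1, 2, 2, 2]; set D = diag(2, 1, 1, 2, 2, 2) and form L = D - A. The multiplicity of 0 as a Laplacian eigenvalue equals the number of connected components. The 2 zero eigenvalues correspond to the 2 connected components. The largest eigenvalue, 4, is at most the vertex count 6. There are 2 zeros in the spectrum, matching the 2 components.

[0, 0, 2, 2, 2, 4]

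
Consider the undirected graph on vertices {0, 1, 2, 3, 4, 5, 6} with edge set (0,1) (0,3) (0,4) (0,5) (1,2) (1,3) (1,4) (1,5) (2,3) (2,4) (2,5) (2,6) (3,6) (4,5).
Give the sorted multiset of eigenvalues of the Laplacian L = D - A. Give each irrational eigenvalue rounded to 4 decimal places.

Reading degrees in the order [0, 1, 2, 3, 4, 5, 6] gives [4, 5, 5, 4, 4, 4, 2]; set D = diag(4, 5, 5, 4, 4, 4, 2) and form L = D - A. Diagonalising L (or applying a numerical eigensolver to the 7x7 matrix) gives the spectrum above.

[0, 1.6994, 3.8871, 4.6976, 5, 6.1490, 6.5670]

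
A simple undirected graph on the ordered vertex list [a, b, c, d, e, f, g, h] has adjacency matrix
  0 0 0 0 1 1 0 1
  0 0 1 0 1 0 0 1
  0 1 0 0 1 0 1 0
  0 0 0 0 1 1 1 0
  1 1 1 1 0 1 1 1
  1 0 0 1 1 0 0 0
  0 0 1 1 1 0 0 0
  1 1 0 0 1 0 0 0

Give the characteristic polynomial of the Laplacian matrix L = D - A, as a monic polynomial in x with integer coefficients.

x^8 - 28x^7 + 322x^6 - 1974x^5 + 6965x^4 - 14126x^3 + 15225x^2 - 6728x

With the vertex order [a, b, c, d, e, f, g, h], the degrees are [3, 3, 3, 3, 7, 3, 3, 3], giving D = diag(3, 3, 3, 3, 7, 3, 3, 3) and L = D - A. L has integer entries, so p(x) = det(xI - L) has integer coefficients. Expanding the determinant yields x^8 - 28x^7 + 322x^6 - 1974x^5 + 6965x^4 - 14126x^3 + 15225x^2 - 6728x. Since p(0) = det(-L) = 0, x divides p(x). There is one zero in the spectrum, matching the 1 component. The largest eigenvalue, 8, is at most the vertex count 8.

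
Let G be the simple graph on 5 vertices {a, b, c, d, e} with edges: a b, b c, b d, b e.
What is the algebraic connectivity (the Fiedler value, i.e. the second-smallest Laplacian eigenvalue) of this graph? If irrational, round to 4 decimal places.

Each diagonal entry of L is the vertex degree and each off-diagonal entry is -1 where an edge is present, 0 otherwise; in the order [a, b, c, d, e] the diagonal is [1, 4, 1, 1, 1]. The sorted Laplacian eigenvalues are [0, 1, 1, 1, 5]; the algebraic connectivity is the second entry, 1. There is one zero in the spectrum, matching the 1 component. By the matrix-tree theorem the graph has (1/5) * product of the nonzero eigenvalues = 1 spanning tree.

1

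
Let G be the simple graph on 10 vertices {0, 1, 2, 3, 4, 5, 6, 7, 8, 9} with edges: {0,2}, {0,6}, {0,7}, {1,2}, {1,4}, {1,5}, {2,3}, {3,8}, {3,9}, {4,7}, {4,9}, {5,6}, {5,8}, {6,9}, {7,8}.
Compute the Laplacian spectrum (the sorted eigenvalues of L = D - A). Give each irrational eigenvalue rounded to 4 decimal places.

[0, 2, 2, 2, 2, 2, 5, 5, 5, 5]

Reading degrees in the order [0, 1, 2, 3, 4, 5, 6, 7, 8, 9] gives [3, 3, 3, 3, 3, 3, 3, 3, 3, 3]; set D = diag(3, 3, 3, 3, 3, 3, 3, 3, 3, 3) and form L = D - A. L is symmetric positive semidefinite, so every eigenvalue is real and nonnegative. The largest eigenvalue, 5, is at most the vertex count 10.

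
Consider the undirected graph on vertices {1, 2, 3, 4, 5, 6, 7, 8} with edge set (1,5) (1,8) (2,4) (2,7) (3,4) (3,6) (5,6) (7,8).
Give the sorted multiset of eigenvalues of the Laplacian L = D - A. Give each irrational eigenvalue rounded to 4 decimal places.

With the vertex order [1, 2, 3, 4, 5, 6, 7, 8], the degrees are [2, 2, 2, 2, 2, 2, 2, 2], giving D = diag(2, 2, 2, 2, 2, 2, 2, 2) and L = D - A. The multiplicity of 0 as a Laplacian eigenvalue equals the number of connected components. The largest eigenvalue, 4, is at most the vertex count 8.

[0, 0.5858, 0.5858, 2, 2, 3.4142, 3.4142, 4]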